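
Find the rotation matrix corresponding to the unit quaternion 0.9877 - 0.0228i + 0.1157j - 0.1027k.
[[0.9521, 0.1976, 0.2332], [-0.2081, 0.9779, 0.0213], [-0.2239, -0.0688, 0.9722]]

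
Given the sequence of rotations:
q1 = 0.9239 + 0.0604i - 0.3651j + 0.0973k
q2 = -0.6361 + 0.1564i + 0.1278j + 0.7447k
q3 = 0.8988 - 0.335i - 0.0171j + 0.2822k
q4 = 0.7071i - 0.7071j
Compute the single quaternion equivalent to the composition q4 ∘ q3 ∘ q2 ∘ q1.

q2 · q1 = -0.6229 + 0.3904i + 0.3801j + 0.5613k
q3 · q2 · q1 = -0.581 + 0.4427i + 0.6505j + 0.2081k
q4 · q3 · q2 · q1 = 0.1469 - 0.558i + 0.2637j + 0.773k
0.1469 - 0.558i + 0.2637j + 0.773k


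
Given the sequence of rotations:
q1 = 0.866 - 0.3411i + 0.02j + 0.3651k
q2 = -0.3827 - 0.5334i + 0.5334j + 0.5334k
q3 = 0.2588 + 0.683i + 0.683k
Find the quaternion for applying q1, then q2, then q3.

q2 · q1 = -0.7188 - 0.1473i + 0.4671j + 0.4935k
q3 · q2 · q1 = -0.4225 - 0.8481i - 0.3168j - 0.0442k
-0.4225 - 0.8481i - 0.3168j - 0.0442k


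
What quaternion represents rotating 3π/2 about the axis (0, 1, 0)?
-0.7071 + 0.7071j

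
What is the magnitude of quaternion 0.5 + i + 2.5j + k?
2.915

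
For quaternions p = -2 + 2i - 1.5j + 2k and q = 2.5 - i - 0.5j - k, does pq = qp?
No: pq = -1.75 + 9.5i - 2.75j + 4.5k ≠ -1.75 + 4.5i - 2.75j + 9.5k = qp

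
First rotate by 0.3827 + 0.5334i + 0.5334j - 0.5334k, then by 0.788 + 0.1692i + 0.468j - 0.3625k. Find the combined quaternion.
-0.2317 + 0.4288i + 0.4963j - 0.7184k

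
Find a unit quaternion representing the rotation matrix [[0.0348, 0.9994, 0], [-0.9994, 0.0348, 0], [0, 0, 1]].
0.7193 - 0.6947k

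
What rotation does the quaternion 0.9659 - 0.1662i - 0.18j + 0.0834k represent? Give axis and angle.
axis = (-0.6422, -0.6955, 0.3223), θ = π/6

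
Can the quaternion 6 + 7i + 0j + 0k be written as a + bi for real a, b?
Yes. The quaternion 6 + 7i has j- and k-coefficients y = z = 0, so it lies in the complex subalgebra spanned by 1 and i.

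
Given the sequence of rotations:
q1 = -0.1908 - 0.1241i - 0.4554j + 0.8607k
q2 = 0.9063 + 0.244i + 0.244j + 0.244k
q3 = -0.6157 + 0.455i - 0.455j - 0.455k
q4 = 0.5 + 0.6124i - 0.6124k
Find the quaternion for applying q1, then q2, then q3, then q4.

q2 · q1 = -0.2415 + 0.1621i - 0.6996j + 0.6527k
q3 · q2 · q1 = 0.0536 - 0.825i + 0.1699j - 0.5365k
q4 · q3 · q2 · q1 = 0.2035 - 0.2756i + 0.9187j - 0.197k
0.2035 - 0.2756i + 0.9187j - 0.197k


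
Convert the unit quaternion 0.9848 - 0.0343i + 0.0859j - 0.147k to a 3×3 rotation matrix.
[[0.942, 0.2836, 0.1793], [-0.2954, 0.9544, 0.0423], [-0.1591, -0.0928, 0.9829]]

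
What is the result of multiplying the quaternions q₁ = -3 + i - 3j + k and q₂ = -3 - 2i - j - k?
9 + 7i + 11j - 7k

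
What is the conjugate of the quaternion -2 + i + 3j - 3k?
-2 - i - 3j + 3k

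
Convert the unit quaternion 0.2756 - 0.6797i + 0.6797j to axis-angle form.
axis = (-√2/2, √2/2, 0), θ = 148°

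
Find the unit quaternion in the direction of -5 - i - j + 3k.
-0.8333 - 0.1667i - 0.1667j + 0.5k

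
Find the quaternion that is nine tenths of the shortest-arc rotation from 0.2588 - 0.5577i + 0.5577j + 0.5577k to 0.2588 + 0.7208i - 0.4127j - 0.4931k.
-0.2081 - 0.7146i + 0.4343j + 0.5074k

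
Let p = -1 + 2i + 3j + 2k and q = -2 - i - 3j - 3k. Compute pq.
19 - 6i + j - 4k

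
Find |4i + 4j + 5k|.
√57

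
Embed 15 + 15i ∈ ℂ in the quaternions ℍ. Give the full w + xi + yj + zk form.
15 + 15i + 0j + 0k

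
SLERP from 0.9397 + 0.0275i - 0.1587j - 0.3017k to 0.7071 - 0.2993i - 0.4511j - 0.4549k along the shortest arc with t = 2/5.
0.875 - 0.1075i - 0.2857j - 0.3757k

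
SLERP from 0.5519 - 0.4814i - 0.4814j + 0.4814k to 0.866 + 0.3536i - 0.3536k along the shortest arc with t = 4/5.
0.9542 + 0.1879i - 0.1374j - 0.1879k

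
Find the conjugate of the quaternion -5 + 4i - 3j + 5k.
-5 - 4i + 3j - 5k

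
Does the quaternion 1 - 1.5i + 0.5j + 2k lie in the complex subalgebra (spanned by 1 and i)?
No. The quaternion 1 - 1.5i + 0.5j + 2k has j-coefficient y = 0.5 and k-coefficient z = 2, not both zero, so it does not lie in the complex subalgebra spanned by 1 and i.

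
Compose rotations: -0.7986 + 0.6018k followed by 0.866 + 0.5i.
-0.6916 - 0.3993i - 0.3009j + 0.5212k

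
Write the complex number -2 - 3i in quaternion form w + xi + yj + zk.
-2 - 3i + 0j + 0k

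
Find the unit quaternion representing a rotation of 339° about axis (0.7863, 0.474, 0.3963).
-0.9833 + 0.1433i + 0.0864j + 0.0722k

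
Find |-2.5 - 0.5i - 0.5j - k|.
2.784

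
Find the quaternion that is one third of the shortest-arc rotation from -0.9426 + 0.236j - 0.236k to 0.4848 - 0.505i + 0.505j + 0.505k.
-0.9021 + 0.2029i - 0.0258j - 0.38k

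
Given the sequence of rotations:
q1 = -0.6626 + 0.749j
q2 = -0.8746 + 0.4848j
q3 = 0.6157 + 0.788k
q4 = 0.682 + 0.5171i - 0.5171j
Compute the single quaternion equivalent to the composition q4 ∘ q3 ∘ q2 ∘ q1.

q2 · q1 = 0.2164 - 0.9763j
q3 · q2 · q1 = 0.1332 + 0.7693i - 0.6011j + 0.1705k
q4 · q3 · q2 · q1 = -0.6178 + 0.5054i - 0.567j + 0.2033k
-0.6178 + 0.5054i - 0.567j + 0.2033k


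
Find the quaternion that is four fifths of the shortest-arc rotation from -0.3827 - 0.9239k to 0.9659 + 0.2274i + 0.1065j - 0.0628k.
-0.957 - 0.2018i - 0.0945j - 0.1856k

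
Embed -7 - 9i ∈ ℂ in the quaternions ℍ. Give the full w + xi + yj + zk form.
-7 - 9i + 0j + 0k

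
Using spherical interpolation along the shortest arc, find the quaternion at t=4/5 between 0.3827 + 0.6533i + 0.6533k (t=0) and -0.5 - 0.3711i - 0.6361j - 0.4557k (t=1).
0.4981 + 0.4506i + 0.5269j + 0.5207k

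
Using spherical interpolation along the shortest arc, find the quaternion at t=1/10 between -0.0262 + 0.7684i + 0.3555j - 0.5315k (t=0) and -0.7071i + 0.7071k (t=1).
-0.0237 + 0.7679i + 0.3216j - 0.5535k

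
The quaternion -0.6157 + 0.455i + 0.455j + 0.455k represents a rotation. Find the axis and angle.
axis = (√3/3, √3/3, √3/3), θ = 256°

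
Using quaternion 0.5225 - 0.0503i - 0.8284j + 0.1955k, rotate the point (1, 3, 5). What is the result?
(-5.239, 1.686, -2.171)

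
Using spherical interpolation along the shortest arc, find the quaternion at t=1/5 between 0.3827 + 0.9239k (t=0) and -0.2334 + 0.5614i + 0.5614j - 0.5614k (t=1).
0.3764 - 0.129i - 0.129j + 0.9083k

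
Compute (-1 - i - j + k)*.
-1 + i + j - k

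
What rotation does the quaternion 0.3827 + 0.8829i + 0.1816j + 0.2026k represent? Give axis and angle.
axis = (0.9557, 0.1966, 0.2193), θ = 3π/4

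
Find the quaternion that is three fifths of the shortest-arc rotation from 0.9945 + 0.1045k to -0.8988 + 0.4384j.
0.9621 - 0.2692j + 0.0431k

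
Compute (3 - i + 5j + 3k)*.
3 + i - 5j - 3k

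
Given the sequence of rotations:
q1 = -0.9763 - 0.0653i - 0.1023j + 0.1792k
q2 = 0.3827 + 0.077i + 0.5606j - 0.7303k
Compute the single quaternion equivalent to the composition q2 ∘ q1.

q2 · q1 = -0.1804 - 0.0744i - 0.5526j + 0.8103k
-0.1804 - 0.0744i - 0.5526j + 0.8103k


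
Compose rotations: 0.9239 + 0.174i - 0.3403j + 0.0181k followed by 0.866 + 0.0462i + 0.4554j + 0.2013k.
0.9434 + 0.2701i + 0.1602j + 0.1067k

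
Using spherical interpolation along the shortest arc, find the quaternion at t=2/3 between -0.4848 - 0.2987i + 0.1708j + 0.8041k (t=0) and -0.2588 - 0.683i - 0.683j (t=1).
-0.4249 - 0.6829i - 0.473j + 0.3595k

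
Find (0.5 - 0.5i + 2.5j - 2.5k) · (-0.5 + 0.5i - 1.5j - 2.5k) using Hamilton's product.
-2.5 - 9.5i - 4.5j - 0.5k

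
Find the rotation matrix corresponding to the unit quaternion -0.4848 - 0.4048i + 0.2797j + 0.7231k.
[[-0.2022, 0.4747, -0.8566], [-0.9276, -0.3735, 0.012], [-0.3142, 0.797, 0.5158]]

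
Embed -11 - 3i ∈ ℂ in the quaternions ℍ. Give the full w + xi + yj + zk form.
-11 - 3i + 0j + 0k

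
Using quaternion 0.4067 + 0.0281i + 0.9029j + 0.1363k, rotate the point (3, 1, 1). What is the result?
(-1.321, 1.669, -2.543)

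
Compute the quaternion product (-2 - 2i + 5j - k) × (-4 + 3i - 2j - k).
23 - 5i - 21j - 5k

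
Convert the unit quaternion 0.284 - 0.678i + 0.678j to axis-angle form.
axis = (-√2/2, √2/2, 0), θ = 147°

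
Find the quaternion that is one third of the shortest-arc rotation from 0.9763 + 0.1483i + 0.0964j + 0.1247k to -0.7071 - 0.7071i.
0.9288 + 0.3542i + 0.0669j + 0.0865k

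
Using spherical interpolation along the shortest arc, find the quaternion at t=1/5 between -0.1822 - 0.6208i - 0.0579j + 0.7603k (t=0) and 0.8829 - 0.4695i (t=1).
0.085 - 0.7065i - 0.0533j + 0.7006k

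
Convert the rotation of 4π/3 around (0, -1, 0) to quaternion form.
-0.5 - 0.866j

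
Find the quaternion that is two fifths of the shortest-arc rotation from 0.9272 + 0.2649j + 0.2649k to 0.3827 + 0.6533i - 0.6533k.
0.9027 + 0.3502i + 0.1993j - 0.1509k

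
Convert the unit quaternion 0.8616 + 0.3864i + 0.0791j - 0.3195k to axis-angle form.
axis = (0.7613, 0.1558, -0.6295), θ = 61°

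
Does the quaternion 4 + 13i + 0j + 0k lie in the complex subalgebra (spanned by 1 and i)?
Yes. The quaternion 4 + 13i has j- and k-coefficients y = z = 0, so it lies in the complex subalgebra spanned by 1 and i.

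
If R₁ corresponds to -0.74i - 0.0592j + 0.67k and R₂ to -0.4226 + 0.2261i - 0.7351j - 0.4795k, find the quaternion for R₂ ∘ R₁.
0.4451 - 0.2082i + 0.2284j - 0.8405k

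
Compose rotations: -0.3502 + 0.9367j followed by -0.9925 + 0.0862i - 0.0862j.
0.4283 - 0.0302i - 0.8995j + 0.0807k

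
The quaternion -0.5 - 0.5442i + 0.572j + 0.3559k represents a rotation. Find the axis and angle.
axis = (-0.6284, 0.6605, 0.411), θ = 4π/3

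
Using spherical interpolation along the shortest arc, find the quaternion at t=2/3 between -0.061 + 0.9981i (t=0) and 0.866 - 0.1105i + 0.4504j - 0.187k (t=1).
-0.7357 + 0.5476i - 0.3681j + 0.1528k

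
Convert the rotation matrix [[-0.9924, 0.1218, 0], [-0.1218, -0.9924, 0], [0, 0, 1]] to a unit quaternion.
-0.061 + 0.9981k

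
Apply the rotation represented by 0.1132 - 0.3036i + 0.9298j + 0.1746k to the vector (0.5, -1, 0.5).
(0.261, -0.82, -0.871)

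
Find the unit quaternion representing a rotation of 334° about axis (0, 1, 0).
-0.9744 + 0.225j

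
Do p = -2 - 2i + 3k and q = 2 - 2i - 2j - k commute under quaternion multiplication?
No: pq = -5 + 6i - 4j + 12k ≠ -5 - 6i + 12j + 4k = qp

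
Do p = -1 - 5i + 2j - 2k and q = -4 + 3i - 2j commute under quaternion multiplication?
No: pq = 23 + 13i - 12j + 12k ≠ 23 + 21i + 4k = qp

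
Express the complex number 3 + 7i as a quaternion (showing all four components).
3 + 7i + 0j + 0k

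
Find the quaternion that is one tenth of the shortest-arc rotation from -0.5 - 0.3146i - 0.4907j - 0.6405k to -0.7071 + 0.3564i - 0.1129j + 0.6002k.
-0.3831 - 0.3599i - 0.4622j - 0.7142k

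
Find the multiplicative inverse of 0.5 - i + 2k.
0.0952 + 0.1905i - 0.381k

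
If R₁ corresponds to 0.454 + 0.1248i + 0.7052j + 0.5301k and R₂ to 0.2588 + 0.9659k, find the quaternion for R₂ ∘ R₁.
-0.3945 - 0.6489i + 0.3031j + 0.5757k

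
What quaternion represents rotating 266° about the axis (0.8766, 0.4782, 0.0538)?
-0.682 + 0.6411i + 0.3497j + 0.0393k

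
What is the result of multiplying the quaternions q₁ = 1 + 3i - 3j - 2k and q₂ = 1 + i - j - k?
-7 + 5i - 3j - 3k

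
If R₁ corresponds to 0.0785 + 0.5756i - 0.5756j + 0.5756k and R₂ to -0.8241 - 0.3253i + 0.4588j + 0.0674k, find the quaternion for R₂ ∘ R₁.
0.3478 - 0.197i + 0.7364j - 0.5459k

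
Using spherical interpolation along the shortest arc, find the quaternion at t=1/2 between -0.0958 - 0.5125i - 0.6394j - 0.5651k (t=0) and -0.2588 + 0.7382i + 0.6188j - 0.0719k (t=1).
0.0882 - 0.6766i - 0.6806j - 0.2668k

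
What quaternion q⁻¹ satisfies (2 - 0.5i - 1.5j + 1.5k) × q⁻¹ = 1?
0.2286 + 0.0571i + 0.1714j - 0.1714k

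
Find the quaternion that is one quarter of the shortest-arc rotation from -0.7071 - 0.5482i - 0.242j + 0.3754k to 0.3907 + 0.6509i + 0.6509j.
-0.6524 - 0.599i - 0.3618j + 0.2908k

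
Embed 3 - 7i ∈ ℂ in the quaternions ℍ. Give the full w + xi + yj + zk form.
3 - 7i + 0j + 0k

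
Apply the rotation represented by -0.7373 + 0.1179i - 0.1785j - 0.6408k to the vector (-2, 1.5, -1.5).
(-1.879, -2.183, -0.452)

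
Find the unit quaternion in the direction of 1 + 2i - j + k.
0.378 + 0.7559i - 0.378j + 0.378k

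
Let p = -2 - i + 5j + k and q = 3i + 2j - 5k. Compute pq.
-2 - 33i - 6j - 7k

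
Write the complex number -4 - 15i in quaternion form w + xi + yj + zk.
-4 - 15i + 0j + 0k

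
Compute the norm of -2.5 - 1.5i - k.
3.082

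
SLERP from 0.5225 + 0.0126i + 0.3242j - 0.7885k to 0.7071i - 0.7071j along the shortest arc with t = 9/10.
0.072 - 0.6775i + 0.7239j - 0.1087k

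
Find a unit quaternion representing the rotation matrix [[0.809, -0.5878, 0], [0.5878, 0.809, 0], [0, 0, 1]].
0.9511 + 0.309k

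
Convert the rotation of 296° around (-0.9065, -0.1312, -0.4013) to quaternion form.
-0.848 - 0.4804i - 0.0695j - 0.2127k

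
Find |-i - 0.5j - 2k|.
2.291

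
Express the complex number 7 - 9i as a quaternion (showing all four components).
7 - 9i + 0j + 0k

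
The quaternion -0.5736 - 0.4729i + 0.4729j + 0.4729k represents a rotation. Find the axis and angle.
axis = (-√3/3, √3/3, √3/3), θ = 250°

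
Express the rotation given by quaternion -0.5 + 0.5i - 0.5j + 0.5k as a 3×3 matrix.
[[0, 0, 1], [-1, 0, 0], [0, -1, 0]]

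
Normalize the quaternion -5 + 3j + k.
-0.8452 + 0.5071j + 0.169k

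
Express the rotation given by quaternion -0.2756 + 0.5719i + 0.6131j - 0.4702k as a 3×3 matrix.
[[-0.194, 0.4421, -0.8758], [0.9604, -0.0963, -0.2613], [-0.1999, -0.8918, -0.4059]]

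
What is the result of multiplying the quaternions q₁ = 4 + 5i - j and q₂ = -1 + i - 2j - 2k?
-11 + i + 3j - 17k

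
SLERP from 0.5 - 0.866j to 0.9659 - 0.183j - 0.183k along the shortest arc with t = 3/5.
0.854 - 0.5063j - 0.1195k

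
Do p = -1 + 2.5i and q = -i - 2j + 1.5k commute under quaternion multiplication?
No: pq = 2.5 + i - 1.75j - 6.5k ≠ 2.5 + i + 5.75j + 3.5k = qp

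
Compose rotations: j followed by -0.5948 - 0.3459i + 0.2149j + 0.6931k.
-0.2149 - 0.6931i - 0.5948j - 0.3459k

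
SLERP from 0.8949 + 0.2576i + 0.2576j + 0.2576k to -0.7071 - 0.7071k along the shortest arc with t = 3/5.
0.8202 + 0.1088i + 0.1088j + 0.551k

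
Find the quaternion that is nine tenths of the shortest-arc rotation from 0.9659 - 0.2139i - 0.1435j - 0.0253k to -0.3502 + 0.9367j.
0.4459 - 0.0261i - 0.8947j - 0.0031k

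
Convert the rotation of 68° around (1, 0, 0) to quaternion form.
0.829 + 0.5592i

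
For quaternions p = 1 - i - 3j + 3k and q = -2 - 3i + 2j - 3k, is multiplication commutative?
No: pq = 10 + 2i - 4j - 20k ≠ 10 - 4i + 20j + 2k = qp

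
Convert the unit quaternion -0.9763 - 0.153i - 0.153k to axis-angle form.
axis = (-√2/2, 0, -√2/2), θ = 335°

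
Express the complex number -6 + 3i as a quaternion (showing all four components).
-6 + 3i + 0j + 0k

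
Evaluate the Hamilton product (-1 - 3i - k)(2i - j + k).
7 - 3i + 2j + 2k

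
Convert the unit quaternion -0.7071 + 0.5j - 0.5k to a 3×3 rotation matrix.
[[0, -0.7071, -0.7071], [0.7071, 0.5, -0.5], [0.7071, -0.5, 0.5]]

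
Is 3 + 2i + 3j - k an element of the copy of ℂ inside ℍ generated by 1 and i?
No. The quaternion 3 + 2i + 3j - k has j-coefficient y = 3 and k-coefficient z = -1, not both zero, so it does not lie in the complex subalgebra spanned by 1 and i.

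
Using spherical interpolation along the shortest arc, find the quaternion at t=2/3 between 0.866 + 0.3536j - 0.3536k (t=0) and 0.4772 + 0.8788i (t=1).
0.7164 + 0.6671i + 0.1446j - 0.1446k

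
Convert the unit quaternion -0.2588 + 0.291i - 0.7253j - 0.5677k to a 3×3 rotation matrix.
[[-0.6967, -0.716, 0.045], [-0.1283, 0.1861, 0.9741], [-0.7058, 0.6729, -0.2215]]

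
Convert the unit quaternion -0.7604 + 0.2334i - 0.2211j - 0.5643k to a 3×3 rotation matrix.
[[0.2654, -0.9614, 0.0728], [0.755, 0.2542, 0.6045], [-0.5997, -0.1054, 0.7933]]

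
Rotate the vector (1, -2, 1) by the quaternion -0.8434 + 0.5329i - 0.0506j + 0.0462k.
(1.077, -0.093, 2.198)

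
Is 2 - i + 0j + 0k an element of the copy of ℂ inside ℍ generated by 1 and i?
Yes. The quaternion 2 - i has j- and k-coefficients y = z = 0, so it lies in the complex subalgebra spanned by 1 and i.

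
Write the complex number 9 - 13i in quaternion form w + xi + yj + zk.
9 - 13i + 0j + 0k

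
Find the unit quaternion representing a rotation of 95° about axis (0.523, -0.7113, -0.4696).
0.6756 + 0.3856i - 0.5244j - 0.3462k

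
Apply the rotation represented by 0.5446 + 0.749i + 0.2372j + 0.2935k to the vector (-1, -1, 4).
(2.041, -3.087, -2.074)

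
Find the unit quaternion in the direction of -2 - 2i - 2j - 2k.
-0.5 - 0.5i - 0.5j - 0.5k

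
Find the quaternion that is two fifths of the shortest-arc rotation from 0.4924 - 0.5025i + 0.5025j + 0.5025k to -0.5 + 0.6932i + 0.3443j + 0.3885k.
0.6272 - 0.7361i + 0.1912j + 0.168k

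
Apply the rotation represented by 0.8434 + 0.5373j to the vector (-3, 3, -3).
(-3.987, 3, 1.451)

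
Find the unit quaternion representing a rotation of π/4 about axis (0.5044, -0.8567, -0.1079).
0.9239 + 0.193i - 0.3278j - 0.0413k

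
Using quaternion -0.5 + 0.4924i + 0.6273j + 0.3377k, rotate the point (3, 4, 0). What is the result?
(3.777, 1.988, 2.605)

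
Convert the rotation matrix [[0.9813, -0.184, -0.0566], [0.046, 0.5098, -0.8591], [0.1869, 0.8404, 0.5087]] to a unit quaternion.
0.866 + 0.4906i - 0.0703j + 0.0664k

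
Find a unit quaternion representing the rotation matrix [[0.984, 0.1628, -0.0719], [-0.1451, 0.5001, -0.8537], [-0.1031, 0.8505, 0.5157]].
0.866 + 0.492i + 0.009j - 0.0889k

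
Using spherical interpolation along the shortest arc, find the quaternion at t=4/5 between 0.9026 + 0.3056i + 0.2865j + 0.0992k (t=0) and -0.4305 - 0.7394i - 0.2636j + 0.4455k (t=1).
0.5654 + 0.6893i + 0.286j - 0.3512k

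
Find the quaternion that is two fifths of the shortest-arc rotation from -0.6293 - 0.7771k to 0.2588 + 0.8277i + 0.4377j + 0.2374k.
-0.5764 - 0.4126i - 0.2182j - 0.6708k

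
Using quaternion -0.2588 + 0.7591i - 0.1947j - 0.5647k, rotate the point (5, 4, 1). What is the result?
(-1.676, -2.565, -5.711)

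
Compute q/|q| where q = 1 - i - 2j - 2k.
0.3162 - 0.3162i - 0.6325j - 0.6325k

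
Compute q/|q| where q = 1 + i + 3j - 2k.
0.2582 + 0.2582i + 0.7746j - 0.5164k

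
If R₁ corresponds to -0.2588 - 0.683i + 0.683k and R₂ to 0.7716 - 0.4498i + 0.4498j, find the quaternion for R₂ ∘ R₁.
-0.5069 - 0.1034i + 0.1908j + 0.8342k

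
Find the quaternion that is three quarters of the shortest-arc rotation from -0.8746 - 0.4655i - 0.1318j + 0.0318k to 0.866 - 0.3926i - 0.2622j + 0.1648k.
-0.96 + 0.1812i + 0.1738j - 0.1243k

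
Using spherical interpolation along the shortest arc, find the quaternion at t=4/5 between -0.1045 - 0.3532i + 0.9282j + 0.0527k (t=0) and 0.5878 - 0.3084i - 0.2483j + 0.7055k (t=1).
-0.5694 + 0.1829i + 0.4917j - 0.6329k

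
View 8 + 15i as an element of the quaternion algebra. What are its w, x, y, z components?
8 + 15i + 0j + 0k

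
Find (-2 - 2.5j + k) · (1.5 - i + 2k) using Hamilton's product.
-5 - 3i - 4.75j - 5k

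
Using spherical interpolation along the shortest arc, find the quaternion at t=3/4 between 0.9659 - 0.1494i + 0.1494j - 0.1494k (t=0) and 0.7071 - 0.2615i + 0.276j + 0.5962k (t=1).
0.8285 - 0.2484i + 0.2598j + 0.4294k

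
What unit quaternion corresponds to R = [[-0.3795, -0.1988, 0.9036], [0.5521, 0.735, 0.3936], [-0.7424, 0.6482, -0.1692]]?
0.5446 + 0.1169i + 0.7556j + 0.3447k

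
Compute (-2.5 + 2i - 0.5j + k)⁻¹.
-0.2174 - 0.1739i + 0.0435j - 0.087k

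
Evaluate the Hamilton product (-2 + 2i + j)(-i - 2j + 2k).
4 + 4i - 7k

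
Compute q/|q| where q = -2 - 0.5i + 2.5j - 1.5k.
-0.5601 - 0.14i + 0.7001j - 0.4201k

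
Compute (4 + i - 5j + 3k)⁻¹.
0.0784 - 0.0196i + 0.098j - 0.0588k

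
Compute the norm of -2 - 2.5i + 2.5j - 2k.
4.528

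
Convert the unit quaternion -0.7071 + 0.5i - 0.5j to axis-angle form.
axis = (√2/2, -√2/2, 0), θ = 3π/2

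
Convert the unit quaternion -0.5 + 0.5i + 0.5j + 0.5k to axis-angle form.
axis = (√3/3, √3/3, √3/3), θ = 4π/3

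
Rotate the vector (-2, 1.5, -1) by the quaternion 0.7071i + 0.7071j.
(1.5, -2, 1)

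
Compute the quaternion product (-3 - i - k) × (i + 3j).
1 - 10j - 3k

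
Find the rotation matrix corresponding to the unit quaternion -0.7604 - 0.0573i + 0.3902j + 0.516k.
[[0.163, 0.74, -0.6525], [-0.8294, 0.4609, 0.3155], [0.5343, 0.4898, 0.6889]]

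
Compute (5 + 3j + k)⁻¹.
0.1429 - 0.0857j - 0.0286k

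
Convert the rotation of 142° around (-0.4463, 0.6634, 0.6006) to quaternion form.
0.3256 - 0.422i + 0.6273j + 0.5679k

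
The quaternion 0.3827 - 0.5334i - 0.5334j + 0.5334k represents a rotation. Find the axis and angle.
axis = (-√3/3, -√3/3, √3/3), θ = 3π/4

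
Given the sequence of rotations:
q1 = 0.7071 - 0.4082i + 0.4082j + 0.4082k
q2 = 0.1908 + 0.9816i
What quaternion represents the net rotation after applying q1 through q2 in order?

q2 · q1 = 0.5356 + 0.6162i - 0.3228j + 0.4786k
0.5356 + 0.6162i - 0.3228j + 0.4786k


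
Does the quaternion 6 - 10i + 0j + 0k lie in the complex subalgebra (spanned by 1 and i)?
Yes. The quaternion 6 - 10i has j- and k-coefficients y = z = 0, so it lies in the complex subalgebra spanned by 1 and i.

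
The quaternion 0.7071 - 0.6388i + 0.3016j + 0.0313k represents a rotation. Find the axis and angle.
axis = (-0.9034, 0.4265, 0.0443), θ = π/2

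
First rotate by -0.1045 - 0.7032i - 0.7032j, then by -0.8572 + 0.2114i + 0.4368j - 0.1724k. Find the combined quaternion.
0.5454 + 0.4595i + 0.6784j + 0.1765k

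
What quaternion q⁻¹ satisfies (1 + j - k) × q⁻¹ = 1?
0.3333 - 0.3333j + 0.3333k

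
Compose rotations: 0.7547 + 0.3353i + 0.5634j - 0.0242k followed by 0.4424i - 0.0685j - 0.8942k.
-0.1314 + 0.8393i - 0.3408j - 0.4026k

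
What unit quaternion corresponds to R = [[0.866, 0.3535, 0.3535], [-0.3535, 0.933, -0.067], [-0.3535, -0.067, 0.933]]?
0.9659 + 0.183j - 0.183k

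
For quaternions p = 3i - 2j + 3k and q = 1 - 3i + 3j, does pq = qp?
No: pq = 15 - 6i - 11j + 6k ≠ 15 + 12i + 7j = qp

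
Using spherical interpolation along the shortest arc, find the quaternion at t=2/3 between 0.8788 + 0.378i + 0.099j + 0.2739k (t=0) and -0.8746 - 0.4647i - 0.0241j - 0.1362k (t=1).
0.8791 + 0.4373i + 0.0493j + 0.1828k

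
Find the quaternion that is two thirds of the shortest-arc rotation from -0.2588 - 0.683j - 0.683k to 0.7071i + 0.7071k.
-0.1029 - 0.5271i - 0.2716j - 0.7986k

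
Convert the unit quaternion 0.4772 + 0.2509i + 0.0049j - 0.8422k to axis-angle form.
axis = (0.2855, 0.0056, -0.9584), θ = 123°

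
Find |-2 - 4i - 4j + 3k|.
√45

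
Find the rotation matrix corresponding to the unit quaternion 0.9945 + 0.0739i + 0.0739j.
[[0.9891, 0.0109, 0.147], [0.0109, 0.9891, -0.147], [-0.147, 0.147, 0.9782]]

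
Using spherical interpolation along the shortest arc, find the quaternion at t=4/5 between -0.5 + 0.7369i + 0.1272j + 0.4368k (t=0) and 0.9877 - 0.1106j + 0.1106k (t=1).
-0.9754 + 0.18i + 0.1266j + 0.0111k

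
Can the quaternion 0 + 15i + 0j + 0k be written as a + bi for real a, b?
Yes. The quaternion 15i has j- and k-coefficients y = z = 0, so it lies in the complex subalgebra spanned by 1 and i.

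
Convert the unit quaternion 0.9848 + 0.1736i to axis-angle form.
axis = (1, 0, 0), θ = 20°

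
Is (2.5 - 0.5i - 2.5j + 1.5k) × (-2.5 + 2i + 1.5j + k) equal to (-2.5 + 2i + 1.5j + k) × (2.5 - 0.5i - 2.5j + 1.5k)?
No: pq = -3 + 1.5i + 13.5j + 3k ≠ -3 + 11i + 6.5j - 5.5k = qp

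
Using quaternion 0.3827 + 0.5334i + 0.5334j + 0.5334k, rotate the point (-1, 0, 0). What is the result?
(0.138, -0.977, -0.161)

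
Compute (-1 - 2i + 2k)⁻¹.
-0.1111 + 0.2222i - 0.2222k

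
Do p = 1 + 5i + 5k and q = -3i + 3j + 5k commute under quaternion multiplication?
No: pq = -10 - 18i - 37j + 20k ≠ -10 + 12i + 43j - 10k = qp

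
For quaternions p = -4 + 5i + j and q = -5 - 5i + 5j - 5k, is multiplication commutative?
No: pq = 40 - 10i + 50k ≠ 40 - 50j - 10k = qp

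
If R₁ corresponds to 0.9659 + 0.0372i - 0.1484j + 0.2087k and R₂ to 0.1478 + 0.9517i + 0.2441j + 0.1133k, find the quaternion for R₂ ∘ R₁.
0.1199 + 0.9925i + 0.0194j - 0.01k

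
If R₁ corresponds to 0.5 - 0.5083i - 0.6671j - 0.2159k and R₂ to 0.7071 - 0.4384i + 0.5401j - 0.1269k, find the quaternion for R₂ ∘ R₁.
0.4636 - 0.7799i - 0.2318j + 0.3509k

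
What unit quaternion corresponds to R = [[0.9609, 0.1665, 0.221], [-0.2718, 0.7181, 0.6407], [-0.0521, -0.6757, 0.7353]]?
0.9239 - 0.3562i + 0.0739j - 0.1186k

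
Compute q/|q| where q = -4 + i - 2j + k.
-0.8528 + 0.2132i - 0.4264j + 0.2132k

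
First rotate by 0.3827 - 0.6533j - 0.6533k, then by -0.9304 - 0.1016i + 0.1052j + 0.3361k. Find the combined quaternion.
-0.0678 + 0.112i + 0.5817j + 0.8028k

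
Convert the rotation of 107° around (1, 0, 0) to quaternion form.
0.5948 + 0.8039i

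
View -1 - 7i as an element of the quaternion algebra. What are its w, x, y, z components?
-1 - 7i + 0j + 0k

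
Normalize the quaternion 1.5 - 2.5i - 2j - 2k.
0.3693 - 0.6155i - 0.4924j - 0.4924k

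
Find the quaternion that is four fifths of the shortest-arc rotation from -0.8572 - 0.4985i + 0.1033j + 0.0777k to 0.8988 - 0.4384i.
-0.9662 + 0.2559i + 0.0243j + 0.0183k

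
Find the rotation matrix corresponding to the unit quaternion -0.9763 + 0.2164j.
[[0.9063, 0, -0.4225], [0, 1, 0], [0.4225, 0, 0.9063]]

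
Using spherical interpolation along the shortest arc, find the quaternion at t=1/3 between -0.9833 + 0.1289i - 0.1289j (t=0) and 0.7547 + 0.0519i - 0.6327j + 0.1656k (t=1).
-0.985 + 0.0729i + 0.1437j - 0.0618k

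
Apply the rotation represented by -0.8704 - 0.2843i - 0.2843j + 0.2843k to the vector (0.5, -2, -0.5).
(-1.141, -1.192, -1.333)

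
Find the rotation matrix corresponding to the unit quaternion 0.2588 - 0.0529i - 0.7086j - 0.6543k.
[[-0.8604, 0.4136, -0.2975], [-0.2637, 0.1382, 0.9547], [0.436, 0.8999, -0.0098]]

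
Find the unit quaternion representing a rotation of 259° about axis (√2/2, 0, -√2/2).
-0.6361 + 0.5456i - 0.5456k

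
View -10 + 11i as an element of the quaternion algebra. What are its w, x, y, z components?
-10 + 11i + 0j + 0k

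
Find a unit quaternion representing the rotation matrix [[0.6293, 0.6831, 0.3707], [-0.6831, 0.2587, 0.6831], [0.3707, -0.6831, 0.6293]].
0.7933 - 0.4305i - 0.4305k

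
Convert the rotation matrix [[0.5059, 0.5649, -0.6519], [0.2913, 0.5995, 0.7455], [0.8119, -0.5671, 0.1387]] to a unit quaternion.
0.749 - 0.4381i - 0.4886j - 0.0913k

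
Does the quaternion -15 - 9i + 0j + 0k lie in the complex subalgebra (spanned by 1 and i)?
Yes. The quaternion -15 - 9i has j- and k-coefficients y = z = 0, so it lies in the complex subalgebra spanned by 1 and i.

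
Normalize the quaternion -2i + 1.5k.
-0.8i + 0.6k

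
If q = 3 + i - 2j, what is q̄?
3 - i + 2j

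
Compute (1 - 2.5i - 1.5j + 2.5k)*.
1 + 2.5i + 1.5j - 2.5k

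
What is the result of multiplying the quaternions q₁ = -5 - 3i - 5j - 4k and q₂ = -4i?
-12 + 20i + 16j - 20k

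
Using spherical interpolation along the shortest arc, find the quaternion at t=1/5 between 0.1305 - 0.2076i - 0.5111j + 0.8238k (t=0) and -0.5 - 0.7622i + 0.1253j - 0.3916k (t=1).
0.2479 + 0.0159i - 0.4881j + 0.8367k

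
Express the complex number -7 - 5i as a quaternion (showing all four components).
-7 - 5i + 0j + 0k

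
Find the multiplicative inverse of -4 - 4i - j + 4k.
-0.0816 + 0.0816i + 0.0204j - 0.0816k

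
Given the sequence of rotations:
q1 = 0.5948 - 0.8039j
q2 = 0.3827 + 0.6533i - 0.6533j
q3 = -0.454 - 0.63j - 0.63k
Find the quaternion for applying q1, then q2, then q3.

q2 · q1 = -0.2976 + 0.3886i - 0.6962j - 0.5252k
q3 · q2 · q1 = -0.6344 - 0.2842i + 0.2587j + 0.6707k
-0.6344 - 0.2842i + 0.2587j + 0.6707k


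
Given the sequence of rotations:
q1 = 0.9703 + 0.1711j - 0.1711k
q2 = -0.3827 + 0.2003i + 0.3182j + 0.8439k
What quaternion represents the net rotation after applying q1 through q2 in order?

q2 · q1 = -0.2814 - 0.0045i + 0.2775j + 0.9186k
-0.2814 - 0.0045i + 0.2775j + 0.9186k


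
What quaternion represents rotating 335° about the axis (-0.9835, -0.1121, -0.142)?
-0.9763 - 0.2129i - 0.0243j - 0.0307k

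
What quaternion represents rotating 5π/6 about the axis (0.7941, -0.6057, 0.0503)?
0.2588 + 0.767i - 0.5851j + 0.0486k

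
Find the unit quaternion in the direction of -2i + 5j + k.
-0.3651i + 0.9129j + 0.1826k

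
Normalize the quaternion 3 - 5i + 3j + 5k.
0.3638 - 0.6063i + 0.3638j + 0.6063k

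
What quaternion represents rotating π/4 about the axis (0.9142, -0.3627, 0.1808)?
0.9239 + 0.3498i - 0.1388j + 0.0692k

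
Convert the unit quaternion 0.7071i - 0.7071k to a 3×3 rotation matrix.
[[0, 0, -1], [0, -1, 0], [-1, 0, 0]]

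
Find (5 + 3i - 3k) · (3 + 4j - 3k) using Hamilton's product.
6 + 21i + 29j - 12k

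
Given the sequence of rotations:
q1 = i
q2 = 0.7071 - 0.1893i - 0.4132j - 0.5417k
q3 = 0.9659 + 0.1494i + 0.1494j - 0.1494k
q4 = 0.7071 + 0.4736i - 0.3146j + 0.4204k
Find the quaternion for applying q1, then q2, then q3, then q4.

q2 · q1 = 0.1893 + 0.7071i - 0.5417j + 0.4132k
q3 · q2 · q1 = 0.2199 + 0.6921i - 0.6623j + 0.1843k
q4 · q3 · q2 · q1 = -0.4581 + 0.814i - 0.3338j + 0.1268k
-0.4581 + 0.814i - 0.3338j + 0.1268k


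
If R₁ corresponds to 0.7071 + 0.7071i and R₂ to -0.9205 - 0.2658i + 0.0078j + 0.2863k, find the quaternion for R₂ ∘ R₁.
-0.4629 - 0.8388i + 0.208j + 0.1969k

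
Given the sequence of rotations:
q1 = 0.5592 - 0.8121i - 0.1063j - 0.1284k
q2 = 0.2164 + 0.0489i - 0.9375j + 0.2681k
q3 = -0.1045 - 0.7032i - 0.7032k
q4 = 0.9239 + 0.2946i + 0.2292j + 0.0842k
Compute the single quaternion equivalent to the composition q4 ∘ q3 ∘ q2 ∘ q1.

q2 · q1 = 0.0955 + 0.0005i - 0.7587j - 0.6444k
q3 · q2 · q1 = -0.4628 - 0.6007i - 0.3742j + 0.5337k
q4 · q3 · q2 · q1 = -0.2098 - 0.5375i - 0.6596j + 0.4816k
-0.2098 - 0.5375i - 0.6596j + 0.4816k


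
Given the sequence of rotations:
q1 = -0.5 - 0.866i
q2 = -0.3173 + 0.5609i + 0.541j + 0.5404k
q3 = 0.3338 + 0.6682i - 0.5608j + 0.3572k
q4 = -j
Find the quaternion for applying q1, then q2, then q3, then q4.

q2 · q1 = 0.6444 - 0.0057i - 0.7385j + 0.1983k
q3 · q2 · q1 = -0.2661 + 0.5813i - 0.7424j - 0.2003k
q4 · q3 · q2 · q1 = -0.7424 + 0.2003i + 0.2661j + 0.5813k
-0.7424 + 0.2003i + 0.2661j + 0.5813k


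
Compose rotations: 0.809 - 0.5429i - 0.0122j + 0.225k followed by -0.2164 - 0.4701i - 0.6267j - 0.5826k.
-0.3068 - 0.4109i - 0.0823j - 0.8545k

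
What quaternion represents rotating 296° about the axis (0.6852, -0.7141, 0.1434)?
-0.848 + 0.3631i - 0.3784j + 0.076k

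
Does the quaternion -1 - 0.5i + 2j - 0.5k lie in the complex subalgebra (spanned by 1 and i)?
No. The quaternion -1 - 0.5i + 2j - 0.5k has j-coefficient y = 2 and k-coefficient z = -0.5, not both zero, so it does not lie in the complex subalgebra spanned by 1 and i.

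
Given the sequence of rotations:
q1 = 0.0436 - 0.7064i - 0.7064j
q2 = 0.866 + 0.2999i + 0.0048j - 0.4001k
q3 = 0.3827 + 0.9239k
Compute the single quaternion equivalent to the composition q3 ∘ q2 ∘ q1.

q2 · q1 = 0.253 - 0.8813i - 0.3289j - 0.2259k
q3 · q2 · q1 = 0.3055 - 0.0334i - 0.9401j + 0.1473k
0.3055 - 0.0334i - 0.9401j + 0.1473k


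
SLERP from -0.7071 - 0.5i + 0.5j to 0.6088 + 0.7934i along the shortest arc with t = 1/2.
-0.6884 - 0.6766i + 0.2616j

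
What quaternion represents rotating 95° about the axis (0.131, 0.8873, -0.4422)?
0.6756 + 0.0966i + 0.6542j - 0.326k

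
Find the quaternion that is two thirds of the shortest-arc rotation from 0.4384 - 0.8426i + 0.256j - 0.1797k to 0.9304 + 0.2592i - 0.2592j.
0.9756 - 0.1792i - 0.095j - 0.084k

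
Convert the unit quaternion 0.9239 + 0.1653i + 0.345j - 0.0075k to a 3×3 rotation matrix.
[[0.7618, 0.1279, 0.635], [0.1002, 0.9452, -0.3106], [-0.64, 0.3003, 0.7073]]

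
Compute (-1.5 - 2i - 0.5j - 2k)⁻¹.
-0.1429 + 0.1905i + 0.0476j + 0.1905k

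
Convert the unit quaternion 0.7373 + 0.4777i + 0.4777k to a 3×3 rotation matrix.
[[0.5436, -0.7044, 0.4564], [0.7044, 0.0872, -0.7044], [0.4564, 0.7044, 0.5436]]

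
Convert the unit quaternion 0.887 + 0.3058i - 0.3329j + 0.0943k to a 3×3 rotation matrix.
[[0.7606, -0.3709, -0.5329], [-0.0363, 0.7952, -0.6053], [0.6482, 0.4797, 0.5913]]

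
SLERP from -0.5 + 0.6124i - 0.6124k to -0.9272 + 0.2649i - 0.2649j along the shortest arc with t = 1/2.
-0.7915 + 0.4865i - 0.1469j - 0.3396k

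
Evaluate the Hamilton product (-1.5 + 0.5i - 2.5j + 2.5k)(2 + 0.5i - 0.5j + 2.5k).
-10.75 - 4.75i - 4.25j + 2.25k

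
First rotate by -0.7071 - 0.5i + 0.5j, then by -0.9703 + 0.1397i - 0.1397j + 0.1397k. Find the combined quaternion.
0.8258 + 0.3165i - 0.4562j - 0.0988k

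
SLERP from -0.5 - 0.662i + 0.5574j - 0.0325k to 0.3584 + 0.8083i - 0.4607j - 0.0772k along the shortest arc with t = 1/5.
-0.4739 - 0.6949i + 0.5407j - 0.0105k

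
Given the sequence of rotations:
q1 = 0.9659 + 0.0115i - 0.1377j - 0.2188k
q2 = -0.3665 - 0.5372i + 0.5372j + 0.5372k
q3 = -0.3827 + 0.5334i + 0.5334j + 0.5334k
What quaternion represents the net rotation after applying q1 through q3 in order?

q2 · q1 = -0.1563 - 0.5667i + 0.458j + 0.6669k
q3 · q2 · q1 = -0.2379 + 0.2449i - 0.9166j + 0.208k
-0.2379 + 0.2449i - 0.9166j + 0.208k


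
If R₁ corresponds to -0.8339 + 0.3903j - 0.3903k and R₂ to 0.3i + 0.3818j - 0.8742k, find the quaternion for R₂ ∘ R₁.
-0.4902 - 0.058i - 0.2013j + 0.8461k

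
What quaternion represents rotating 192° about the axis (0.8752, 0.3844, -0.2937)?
-0.1045 + 0.8704i + 0.3823j - 0.2921k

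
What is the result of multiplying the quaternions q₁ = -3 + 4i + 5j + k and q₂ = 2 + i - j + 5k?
-10 + 31i - 6j - 22k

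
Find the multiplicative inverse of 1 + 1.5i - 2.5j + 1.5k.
0.0851 - 0.1277i + 0.2128j - 0.1277k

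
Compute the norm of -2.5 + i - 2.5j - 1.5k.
3.969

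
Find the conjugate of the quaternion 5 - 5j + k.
5 + 5j - k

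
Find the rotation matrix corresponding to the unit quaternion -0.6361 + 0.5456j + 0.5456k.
[[-0.1907, 0.6941, -0.6941], [-0.6941, 0.4046, 0.5954], [0.6941, 0.5954, 0.4046]]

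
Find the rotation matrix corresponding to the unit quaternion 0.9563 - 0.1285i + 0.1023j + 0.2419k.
[[0.862, -0.4889, 0.1335], [0.4364, 0.8499, 0.2953], [-0.2578, -0.1963, 0.946]]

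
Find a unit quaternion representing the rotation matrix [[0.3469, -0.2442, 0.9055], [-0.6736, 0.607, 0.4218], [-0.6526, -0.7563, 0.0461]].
0.7071 - 0.4165i + 0.5509j - 0.1518k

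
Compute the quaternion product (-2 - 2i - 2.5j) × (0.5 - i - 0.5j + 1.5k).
-4.25 - 2.75i + 2.75j - 4.5k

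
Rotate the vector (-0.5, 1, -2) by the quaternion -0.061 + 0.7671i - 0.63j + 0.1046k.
(-1.521, 0.367, 1.674)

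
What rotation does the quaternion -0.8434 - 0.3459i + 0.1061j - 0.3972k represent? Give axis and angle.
axis = (-0.6438, 0.1975, -0.7393), θ = 295°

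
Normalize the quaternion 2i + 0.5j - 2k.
0.6963i + 0.1741j - 0.6963k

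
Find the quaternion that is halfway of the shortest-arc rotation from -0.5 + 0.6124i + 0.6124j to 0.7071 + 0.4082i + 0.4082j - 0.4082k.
0.1368 + 0.674i + 0.674j - 0.2696k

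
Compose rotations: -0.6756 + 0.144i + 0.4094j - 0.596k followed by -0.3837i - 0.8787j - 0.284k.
0.2457 + 0.8992i + 0.3241j + 0.1613k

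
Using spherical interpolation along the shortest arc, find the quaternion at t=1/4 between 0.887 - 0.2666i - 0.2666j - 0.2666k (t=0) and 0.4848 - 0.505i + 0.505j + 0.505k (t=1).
0.9155 - 0.3926i - 0.0624j - 0.0624k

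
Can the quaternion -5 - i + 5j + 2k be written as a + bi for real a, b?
No. The quaternion -5 - i + 5j + 2k has j-coefficient y = 5 and k-coefficient z = 2, not both zero, so it does not lie in the complex subalgebra spanned by 1 and i.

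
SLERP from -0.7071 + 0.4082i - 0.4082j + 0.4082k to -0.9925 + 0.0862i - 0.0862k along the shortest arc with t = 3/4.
-0.976 + 0.1806i - 0.1128j + 0.0451k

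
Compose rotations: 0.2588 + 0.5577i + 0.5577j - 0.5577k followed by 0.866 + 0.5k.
0.503 + 0.2041i + 0.7618j - 0.3536k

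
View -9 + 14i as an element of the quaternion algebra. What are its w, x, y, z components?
-9 + 14i + 0j + 0k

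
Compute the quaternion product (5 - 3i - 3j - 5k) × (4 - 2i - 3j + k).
10 - 40i - 14j - 12k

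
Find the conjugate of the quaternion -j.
j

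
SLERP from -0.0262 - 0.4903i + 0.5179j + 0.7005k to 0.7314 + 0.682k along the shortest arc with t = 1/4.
0.2008 - 0.4037i + 0.4264j + 0.7841k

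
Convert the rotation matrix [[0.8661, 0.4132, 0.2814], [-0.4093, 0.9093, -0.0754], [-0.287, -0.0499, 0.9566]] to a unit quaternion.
0.9659 + 0.0066i + 0.1471j - 0.2129k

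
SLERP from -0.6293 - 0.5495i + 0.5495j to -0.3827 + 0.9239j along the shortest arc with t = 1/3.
-0.5791 - 0.3851i + 0.7185j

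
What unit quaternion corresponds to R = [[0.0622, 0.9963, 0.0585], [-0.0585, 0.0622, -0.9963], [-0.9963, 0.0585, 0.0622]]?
0.5447 + 0.4842i + 0.4842j - 0.4842k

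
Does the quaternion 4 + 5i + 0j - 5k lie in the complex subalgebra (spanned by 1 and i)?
No. The quaternion 4 + 5i - 5k has j-coefficient y = 0 and k-coefficient z = -5, not both zero, so it does not lie in the complex subalgebra spanned by 1 and i.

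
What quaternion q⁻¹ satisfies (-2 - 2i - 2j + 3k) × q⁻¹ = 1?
-0.0952 + 0.0952i + 0.0952j - 0.1429k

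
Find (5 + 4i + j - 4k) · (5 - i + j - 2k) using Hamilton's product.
20 + 17i + 22j - 25k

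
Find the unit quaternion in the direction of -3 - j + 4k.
-0.5883 - 0.1961j + 0.7845k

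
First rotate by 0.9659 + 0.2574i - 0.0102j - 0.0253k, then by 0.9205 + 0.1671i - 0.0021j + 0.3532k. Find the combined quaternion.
0.855 + 0.402i + 0.0837j + 0.3167k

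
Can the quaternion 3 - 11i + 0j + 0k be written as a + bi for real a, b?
Yes. The quaternion 3 - 11i has j- and k-coefficients y = z = 0, so it lies in the complex subalgebra spanned by 1 and i.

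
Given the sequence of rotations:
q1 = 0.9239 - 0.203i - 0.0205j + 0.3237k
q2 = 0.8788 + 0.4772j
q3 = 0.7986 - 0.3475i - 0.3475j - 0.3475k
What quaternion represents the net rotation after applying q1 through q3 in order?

q2 · q1 = 0.8217 - 0.0239i + 0.4229j + 0.3813k
q3 · q2 · q1 = 0.9274 - 0.2902i + 0.193j - 0.1363k
0.9274 - 0.2902i + 0.193j - 0.1363k
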